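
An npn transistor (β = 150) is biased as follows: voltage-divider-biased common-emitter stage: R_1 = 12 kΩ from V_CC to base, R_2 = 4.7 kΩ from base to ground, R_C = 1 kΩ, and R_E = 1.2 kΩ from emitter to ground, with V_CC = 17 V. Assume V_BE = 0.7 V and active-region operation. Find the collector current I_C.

I_C ≈ 3.3 mA

Thevenize the base divider: V_Th = V_CC·R_2/(R_1+R_2) = 17×4.7/16.7 = 4.78 V, R_Th = R_1‖R_2 = 3.38 kΩ.
Base-emitter loop: V_Th = I_B·R_Th + V_BE + (β+1)I_B·R_E, so I_B = (4.78 − 0.7) / (3.38 + 151×1.2) = 0.0221 mA.
I_C = β·I_B = 150×0.0221 = 3.32 mA, and I_E = (β+1)I_B = 3.34 mA.
V_CE = V_CC − I_C·R_C − I_E·R_E = 17 − 3.32×1 − 3.34×1.2 = 9.67 V.
V_CE = 9.67 V > 0.2 V confirms active-region operation.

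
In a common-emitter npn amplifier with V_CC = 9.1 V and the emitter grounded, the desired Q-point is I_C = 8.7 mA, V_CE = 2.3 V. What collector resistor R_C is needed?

Collector loop: V_CC = I_C·R_C + V_CE.
R_C = (V_CC − V_CE)/I_C = (9.1 − 2.3)/8.7 = 0.782 kΩ.

R_C ≈ 0.78 kΩ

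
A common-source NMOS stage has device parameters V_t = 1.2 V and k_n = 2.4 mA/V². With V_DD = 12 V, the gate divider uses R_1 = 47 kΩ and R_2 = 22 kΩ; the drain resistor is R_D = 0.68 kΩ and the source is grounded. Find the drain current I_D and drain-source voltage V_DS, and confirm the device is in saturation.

V_G = V_DD·R_2/(R_1+R_2) = 12×22/69 = 3.83 V. With the source grounded, V_GS = V_G = 3.83 V.
Assume saturation: I_D = (k_n/2)(V_GS − V_t)² = (2.4/2)×(3.83 − 1.2)² = 1.2×2.63² = 8.28 mA.
V_DS = V_DD − I_D·R_D = 12 − 8.28×0.68 = 6.37 V.
Saturation requires V_DS ≥ V_GS − V_t = 2.63 V; 6.37 ≥ 2.63 ✓.

I_D ≈ 8.3 mA, V_DS ≈ 6.4 V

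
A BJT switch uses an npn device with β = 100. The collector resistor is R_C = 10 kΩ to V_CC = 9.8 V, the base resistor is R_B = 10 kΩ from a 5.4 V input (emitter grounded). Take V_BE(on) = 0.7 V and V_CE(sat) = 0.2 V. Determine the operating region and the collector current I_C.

saturation; I_C ≈ 0.96 mA

Assume active: I_B = (5.4 − 0.7)/10 = 0.47 mA, giving I_C = β·I_B = 47 mA.
But then V_CE = 9.8 − 47×10 = -460 V < V_CE(sat) = 0.2 V — impossible in the active region.
So the transistor is saturated. With V_CE = 0.2 V, I_C = (V_CC − 0.2)/R_C = 9.6/10 = 0.96 mA.
Check: β·I_B = 47 mA > I_C = 0.96 mA, confirming saturation.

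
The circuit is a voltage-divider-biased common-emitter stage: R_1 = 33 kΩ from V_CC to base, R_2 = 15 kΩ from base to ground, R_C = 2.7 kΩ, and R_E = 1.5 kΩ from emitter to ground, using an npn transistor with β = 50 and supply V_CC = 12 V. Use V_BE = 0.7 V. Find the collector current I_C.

I_C ≈ 1.8 mA

Thevenize the base divider: V_Th = V_CC·R_2/(R_1+R_2) = 12×15/48 = 3.75 V, R_Th = R_1‖R_2 = 10.3 kΩ.
Base-emitter loop: V_Th = I_B·R_Th + V_BE + (β+1)I_B·R_E, so I_B = (3.75 − 0.7) / (10.3 + 51×1.5) = 0.0351 mA.
I_C = β·I_B = 50×0.0351 = 1.76 mA, and I_E = (β+1)I_B = 1.79 mA.
V_CE = V_CC − I_C·R_C − I_E·R_E = 12 − 1.76×2.7 − 1.79×1.5 = 4.57 V.
V_CE = 4.57 V > 0.2 V confirms active-region operation.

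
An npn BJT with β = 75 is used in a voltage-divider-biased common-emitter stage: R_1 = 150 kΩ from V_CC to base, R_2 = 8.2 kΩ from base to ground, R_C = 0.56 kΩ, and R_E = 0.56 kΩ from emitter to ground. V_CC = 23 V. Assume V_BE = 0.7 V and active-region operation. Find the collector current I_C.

I_C ≈ 0.73 mA

Thevenize the base divider: V_Th = V_CC·R_2/(R_1+R_2) = 23×8.2/158 = 1.19 V, R_Th = R_1‖R_2 = 7.77 kΩ.
Base-emitter loop: V_Th = I_B·R_Th + V_BE + (β+1)I_B·R_E, so I_B = (1.19 − 0.7) / (7.77 + 76×0.56) = 0.00978 mA.
I_C = β·I_B = 75×0.00978 = 0.733 mA, and I_E = (β+1)I_B = 0.743 mA.
V_CE = V_CC − I_C·R_C − I_E·R_E = 23 − 0.733×0.56 − 0.743×0.56 = 22.2 V.
V_CE = 22.2 V > 0.2 V confirms active-region operation.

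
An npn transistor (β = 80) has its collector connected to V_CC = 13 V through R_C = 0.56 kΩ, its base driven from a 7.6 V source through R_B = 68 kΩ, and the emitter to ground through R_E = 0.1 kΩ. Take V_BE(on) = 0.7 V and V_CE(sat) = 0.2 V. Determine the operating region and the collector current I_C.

active; I_C ≈ 7.3 mA

Assume active. Base-emitter loop: I_B = (V_BB − V_BE)/(R_B + (β+1)R_E) = (7.6 − 0.7)/(68 + 81×0.1) = 0.0907 mA.
I_C = β·I_B = 80×0.0907 = 7.25 mA.
V_CE = V_CC − I_C·R_C − I_E·R_E = 13 − 7.25×0.56 − 7.34×0.1 = 8.2 V > V_CE(sat), so the active-region assumption holds.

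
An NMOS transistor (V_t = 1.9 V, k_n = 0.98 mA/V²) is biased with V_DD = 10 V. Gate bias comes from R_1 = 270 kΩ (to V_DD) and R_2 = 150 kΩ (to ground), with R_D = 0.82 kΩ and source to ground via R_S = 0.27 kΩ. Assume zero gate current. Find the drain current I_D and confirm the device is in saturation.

V_G = V_DD·R_2/(R_1+R_2) = 10×150/420 = 3.57 V.
Assume saturation: I_D = (k_n/2)(V_GS − V_t)² with V_GS = V_G − I_D·R_S = 3.57 − 0.27·I_D.
Substituting gives 0.0357·I_D² − 1.44·I_D + 1.37 = 0, with roots I_D = 0.973 or 39.4 mA.
The root I_D = 39.4 mA gives V_GS = -7.07 V ≤ V_t, so take I_D = 0.973 mA.
Then V_GS = 3.31 V and V_DS = V_DD − I_D(R_D+R_S) = 10 − 0.973×1.09 = 8.94 V.
Saturation requires V_DS ≥ V_GS − V_t = 1.41 V; 8.94 ≥ 1.41 ✓.

I_D ≈ 0.97 mA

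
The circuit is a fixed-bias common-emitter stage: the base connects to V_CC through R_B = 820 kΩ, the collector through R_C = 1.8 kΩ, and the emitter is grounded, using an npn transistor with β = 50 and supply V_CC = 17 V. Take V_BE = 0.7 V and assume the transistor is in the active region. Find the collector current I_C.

Base loop: V_CC = I_B·R_B + V_BE, so I_B = (17 − 0.7)/820 kΩ = 0.0199 mA.
In the active region I_C = β·I_B = 50 × 0.0199 = 0.994 mA.
Collector loop: V_CE = V_CC − I_C·R_C = 17 − 0.994×1.8 = 15.2 V.
Since V_CE = 15.2 V > V_CE(sat) ≈ 0.2 V, the transistor is in the active region as assumed.

I_C ≈ 0.99 mA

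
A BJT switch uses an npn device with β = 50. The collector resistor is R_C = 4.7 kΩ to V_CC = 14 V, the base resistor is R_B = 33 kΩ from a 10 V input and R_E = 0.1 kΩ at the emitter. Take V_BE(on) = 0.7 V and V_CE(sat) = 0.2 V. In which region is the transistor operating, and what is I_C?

Assume active: I_B = (10 − 0.7)/(33 + 51×0.1) = 0.244 mA, I_C = β·I_B = 12.2 mA.
Then V_CE = 14 − 12.2×4.7 − 12.4×0.1 = -44.6 V < 0.2 V — the active assumption fails.
Re-solve with V_CE = 0.2 V. KCL at the emitter: V_E/R_E = (V_BB−0.7−V_E)/R_B + (V_CC−0.2−V_E)/R_C, giving V_E = 0.314 V.
I_C = (V_CC − 0.2 − V_E)/R_C = (13.8 − 0.314)/4.7 = 2.87 mA.
Check: I_B = (9.3 − 0.314)/33 = 0.272 mA, and β·I_B = 13.6 mA > I_C, confirming saturation.

saturation; I_C ≈ 2.9 mA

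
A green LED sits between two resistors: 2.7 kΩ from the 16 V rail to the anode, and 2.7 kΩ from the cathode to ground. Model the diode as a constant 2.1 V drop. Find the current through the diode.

I ≈ 2.6 mA

The two resistors are in series with the diode, so KVL gives 16 = I·2.7 + 2.1 + I·2.7.
I = (16 − 2.1) / (2.7 + 2.7) kΩ = 13.9 / 5.4 = 2.57 mA.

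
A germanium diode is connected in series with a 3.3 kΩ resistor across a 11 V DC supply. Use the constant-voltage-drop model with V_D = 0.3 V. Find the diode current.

I ≈ 3.2 mA

KVL around the loop: 11 = V_D + I·R = 0.3 + I × 3.3 kΩ.
So I = (11 − 0.3) / 3.3 kΩ = 10.7 / 3.3 = 3.24 mA.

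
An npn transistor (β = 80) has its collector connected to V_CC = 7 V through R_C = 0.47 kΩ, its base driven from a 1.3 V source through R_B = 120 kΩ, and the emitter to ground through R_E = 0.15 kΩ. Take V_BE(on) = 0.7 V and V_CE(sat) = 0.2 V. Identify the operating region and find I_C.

active; I_C ≈ 0.36 mA

Assume active. Base-emitter loop: I_B = (V_BB − V_BE)/(R_B + (β+1)R_E) = (1.3 − 0.7)/(120 + 81×0.15) = 0.00454 mA.
I_C = β·I_B = 80×0.00454 = 0.363 mA.
V_CE = V_CC − I_C·R_C − I_E·R_E = 7 − 0.363×0.47 − 0.368×0.15 = 6.77 V > V_CE(sat), so the active-region assumption holds.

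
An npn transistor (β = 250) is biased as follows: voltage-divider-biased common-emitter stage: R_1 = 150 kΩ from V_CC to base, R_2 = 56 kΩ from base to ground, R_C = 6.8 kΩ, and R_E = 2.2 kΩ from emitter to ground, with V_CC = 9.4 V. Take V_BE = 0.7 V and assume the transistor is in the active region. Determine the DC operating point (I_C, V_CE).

I_C ≈ 0.78 mA, V_CE ≈ 2.4 V

Thevenize the base divider: V_Th = V_CC·R_2/(R_1+R_2) = 9.4×56/206 = 2.56 V, R_Th = R_1‖R_2 = 40.8 kΩ.
Base-emitter loop: V_Th = I_B·R_Th + V_BE + (β+1)I_B·R_E, so I_B = (2.56 − 0.7) / (40.8 + 251×2.2) = 0.00313 mA.
I_C = β·I_B = 250×0.00313 = 0.782 mA, and I_E = (β+1)I_B = 0.785 mA.
V_CE = V_CC − I_C·R_C − I_E·R_E = 9.4 − 0.782×6.8 − 0.785×2.2 = 2.35 V.
V_CE = 2.35 V > 0.2 V confirms active-region operation.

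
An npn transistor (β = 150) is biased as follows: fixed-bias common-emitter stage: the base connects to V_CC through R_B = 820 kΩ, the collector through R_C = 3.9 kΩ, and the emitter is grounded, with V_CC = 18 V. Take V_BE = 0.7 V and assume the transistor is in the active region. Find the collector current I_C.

I_C ≈ 3.2 mA

Base loop: V_CC = I_B·R_B + V_BE, so I_B = (18 − 0.7)/820 kΩ = 0.0211 mA.
In the active region I_C = β·I_B = 150 × 0.0211 = 3.16 mA.
Collector loop: V_CE = V_CC − I_C·R_C = 18 − 3.16×3.9 = 5.66 V.
Since V_CE = 5.66 V > V_CE(sat) ≈ 0.2 V, the transistor is in the active region as assumed.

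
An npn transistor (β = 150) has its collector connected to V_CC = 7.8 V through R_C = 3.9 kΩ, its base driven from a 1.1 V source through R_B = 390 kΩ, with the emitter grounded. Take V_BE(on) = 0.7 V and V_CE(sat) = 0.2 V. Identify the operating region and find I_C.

active; I_C ≈ 0.15 mA

Assume active. Base-emitter loop: I_B = (V_BB − V_BE)/R_B = (1.1 − 0.7)/390 = 0.00103 mA.
I_C = β·I_B = 150×0.00103 = 0.154 mA.
V_CE = V_CC − I_C·R_C = 7.8 − 0.154×3.9 = 7.2 V > V_CE(sat), so the active-region assumption holds.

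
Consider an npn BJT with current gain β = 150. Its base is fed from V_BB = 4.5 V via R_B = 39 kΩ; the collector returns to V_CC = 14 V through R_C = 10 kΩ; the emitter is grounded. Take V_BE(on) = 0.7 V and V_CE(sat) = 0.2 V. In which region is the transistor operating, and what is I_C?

Assume active: I_B = (4.5 − 0.7)/39 = 0.0974 mA, giving I_C = β·I_B = 14.6 mA.
But then V_CE = 14 − 14.6×10 = -132 V < V_CE(sat) = 0.2 V — impossible in the active region.
So the transistor is saturated. With V_CE = 0.2 V, I_C = (V_CC − 0.2)/R_C = 13.8/10 = 1.38 mA.
Check: β·I_B = 14.6 mA > I_C = 1.38 mA, confirming saturation.

saturation; I_C ≈ 1.4 mA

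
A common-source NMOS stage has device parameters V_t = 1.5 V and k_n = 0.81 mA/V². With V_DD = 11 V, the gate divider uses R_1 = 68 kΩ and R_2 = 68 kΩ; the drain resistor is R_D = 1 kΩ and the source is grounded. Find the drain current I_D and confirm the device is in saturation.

V_G = V_DD·R_2/(R_1+R_2) = 11×68/136 = 5.5 V. With the source grounded, V_GS = V_G = 5.5 V.
Assume saturation: I_D = (k_n/2)(V_GS − V_t)² = (0.81/2)×(5.5 − 1.5)² = 0.405×4² = 6.48 mA.
V_DS = V_DD − I_D·R_D = 11 − 6.48×1 = 4.52 V.
Saturation requires V_DS ≥ V_GS − V_t = 4 V; 4.52 ≥ 4 ✓.

I_D ≈ 6.5 mA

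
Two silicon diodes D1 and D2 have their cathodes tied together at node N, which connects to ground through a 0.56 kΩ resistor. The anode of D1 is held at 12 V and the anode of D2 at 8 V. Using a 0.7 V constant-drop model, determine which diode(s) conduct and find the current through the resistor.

Only D1 conducts; I_R ≈ 20 mA

Assume both conduct. Then node N would need to be at both 12−0.7 = 11.3 V and 8−0.7 = 7.3 V, which is impossible.
Assume only D1 conducts: V_N = 12 − 0.7 = 11.3 V, so I_R = 11.3/0.56 = 20.2 mA.
Check D2: its anode-to-cathode voltage is 8 − 11.3 = -3.3 V < 0.7 V, so it is off. The assumption is consistent.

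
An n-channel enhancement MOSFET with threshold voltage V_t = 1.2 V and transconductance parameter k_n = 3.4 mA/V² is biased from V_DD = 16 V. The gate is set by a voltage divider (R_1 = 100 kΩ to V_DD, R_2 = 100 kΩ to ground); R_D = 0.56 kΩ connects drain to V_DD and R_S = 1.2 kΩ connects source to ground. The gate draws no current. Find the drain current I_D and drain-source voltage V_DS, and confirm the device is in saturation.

V_G = V_DD·R_2/(R_1+R_2) = 16×100/200 = 8 V.
Assume saturation: I_D = (k_n/2)(V_GS − V_t)² with V_GS = V_G − I_D·R_S = 8 − 1.2·I_D.
Substituting gives 2.45·I_D² − 28.7·I_D + 78.6 = 0, with roots I_D = 4.34 or 7.41 mA.
The root I_D = 7.41 mA gives V_GS = -0.887 V ≤ V_t, so take I_D = 4.34 mA.
Then V_GS = 2.8 V and V_DS = V_DD − I_D(R_D+R_S) = 16 − 4.34×1.76 = 8.37 V.
Saturation requires V_DS ≥ V_GS − V_t = 1.6 V; 8.37 ≥ 1.6 ✓.

I_D ≈ 4.3 mA, V_DS ≈ 8.4 V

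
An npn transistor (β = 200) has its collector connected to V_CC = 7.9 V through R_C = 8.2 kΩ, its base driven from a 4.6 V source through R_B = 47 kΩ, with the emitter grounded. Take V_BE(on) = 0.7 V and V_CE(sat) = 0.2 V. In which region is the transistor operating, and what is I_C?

Assume active: I_B = (4.6 − 0.7)/47 = 0.083 mA, giving I_C = β·I_B = 16.6 mA.
But then V_CE = 7.9 − 16.6×8.2 = -128 V < V_CE(sat) = 0.2 V — impossible in the active region.
So the transistor is saturated. With V_CE = 0.2 V, I_C = (V_CC − 0.2)/R_C = 7.7/8.2 = 0.939 mA.
Check: β·I_B = 16.6 mA > I_C = 0.939 mA, confirming saturation.

saturation; I_C ≈ 0.94 mA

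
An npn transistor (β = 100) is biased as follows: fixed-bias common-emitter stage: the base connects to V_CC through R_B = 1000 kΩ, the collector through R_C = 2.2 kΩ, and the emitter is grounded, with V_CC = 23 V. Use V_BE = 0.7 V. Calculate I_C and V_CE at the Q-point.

I_C ≈ 2.2 mA, V_CE ≈ 18 V

Base loop: V_CC = I_B·R_B + V_BE, so I_B = (23 − 0.7)/1000 kΩ = 0.0223 mA.
In the active region I_C = β·I_B = 100 × 0.0223 = 2.23 mA.
Collector loop: V_CE = V_CC − I_C·R_C = 23 − 2.23×2.2 = 18.1 V.
Since V_CE = 18.1 V > V_CE(sat) ≈ 0.2 V, the transistor is in the active region as assumed.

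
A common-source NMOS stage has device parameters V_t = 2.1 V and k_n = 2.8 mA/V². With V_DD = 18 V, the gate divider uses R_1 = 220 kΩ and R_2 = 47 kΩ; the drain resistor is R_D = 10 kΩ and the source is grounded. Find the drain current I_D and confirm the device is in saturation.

I_D ≈ 1.6 mA

V_G = V_DD·R_2/(R_1+R_2) = 18×47/267 = 3.17 V. With the source grounded, V_GS = V_G = 3.17 V.
Assume saturation: I_D = (k_n/2)(V_GS − V_t)² = (2.8/2)×(3.17 − 2.1)² = 1.4×1.07² = 1.6 mA.
V_DS = V_DD − I_D·R_D = 18 − 1.6×10 = 2.02 V.
Saturation requires V_DS ≥ V_GS − V_t = 1.07 V; 2.02 ≥ 1.07 ✓.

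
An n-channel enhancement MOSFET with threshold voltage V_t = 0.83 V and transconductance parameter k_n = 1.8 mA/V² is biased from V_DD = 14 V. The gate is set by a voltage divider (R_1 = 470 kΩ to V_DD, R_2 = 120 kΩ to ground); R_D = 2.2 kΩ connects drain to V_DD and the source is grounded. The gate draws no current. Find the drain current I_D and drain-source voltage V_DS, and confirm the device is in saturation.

V_G = V_DD·R_2/(R_1+R_2) = 14×120/590 = 2.85 V. With the source grounded, V_GS = V_G = 2.85 V.
Assume saturation: I_D = (k_n/2)(V_GS − V_t)² = (1.8/2)×(2.85 − 0.83)² = 0.9×2.02² = 3.66 mA.
V_DS = V_DD − I_D·R_D = 14 − 3.66×2.2 = 5.94 V.
Saturation requires V_DS ≥ V_GS − V_t = 2.02 V; 5.94 ≥ 2.02 ✓.

I_D ≈ 3.7 mA, V_DS ≈ 5.9 V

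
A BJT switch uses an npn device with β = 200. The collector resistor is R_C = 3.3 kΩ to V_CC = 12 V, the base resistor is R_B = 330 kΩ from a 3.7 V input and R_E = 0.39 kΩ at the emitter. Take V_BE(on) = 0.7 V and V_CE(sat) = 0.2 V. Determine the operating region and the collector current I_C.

active; I_C ≈ 1.5 mA

Assume active. Base-emitter loop: I_B = (V_BB − V_BE)/(R_B + (β+1)R_E) = (3.7 − 0.7)/(330 + 201×0.39) = 0.00735 mA.
I_C = β·I_B = 200×0.00735 = 1.47 mA.
V_CE = V_CC − I_C·R_C − I_E·R_E = 12 − 1.47×3.3 − 1.48×0.39 = 6.58 V > V_CE(sat), so the active-region assumption holds.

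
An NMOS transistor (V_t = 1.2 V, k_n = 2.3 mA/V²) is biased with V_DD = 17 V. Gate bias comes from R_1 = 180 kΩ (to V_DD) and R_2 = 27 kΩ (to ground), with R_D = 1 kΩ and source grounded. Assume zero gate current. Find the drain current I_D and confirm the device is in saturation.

I_D ≈ 1.2 mA

V_G = V_DD·R_2/(R_1+R_2) = 17×27/207 = 2.22 V. With the source grounded, V_GS = V_G = 2.22 V.
Assume saturation: I_D = (k_n/2)(V_GS − V_t)² = (2.3/2)×(2.22 − 1.2)² = 1.15×1.02² = 1.19 mA.
V_DS = V_DD − I_D·R_D = 17 − 1.19×1 = 15.8 V.
Saturation requires V_DS ≥ V_GS − V_t = 1.02 V; 15.8 ≥ 1.02 ✓.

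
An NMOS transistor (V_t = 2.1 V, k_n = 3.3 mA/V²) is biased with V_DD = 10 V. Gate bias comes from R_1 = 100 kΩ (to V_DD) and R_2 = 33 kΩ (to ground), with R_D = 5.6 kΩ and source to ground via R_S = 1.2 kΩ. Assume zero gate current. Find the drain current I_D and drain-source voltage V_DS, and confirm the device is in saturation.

V_G = V_DD·R_2/(R_1+R_2) = 10×33/133 = 2.48 V.
Assume saturation: I_D = (k_n/2)(V_GS − V_t)² with V_GS = V_G − I_D·R_S = 2.48 − 1.2·I_D.
Substituting gives 2.38·I_D² − 2.51·I_D + 0.24 = 0, with roots I_D = 0.106 or 0.95 mA.
The root I_D = 0.95 mA gives V_GS = 1.34 V ≤ V_t, so take I_D = 0.106 mA.
Then V_GS = 2.35 V and V_DS = V_DD − I_D(R_D+R_S) = 10 − 0.106×6.8 = 9.28 V.
Saturation requires V_DS ≥ V_GS − V_t = 0.254 V; 9.28 ≥ 0.254 ✓.

I_D ≈ 0.11 mA, V_DS ≈ 9.3 V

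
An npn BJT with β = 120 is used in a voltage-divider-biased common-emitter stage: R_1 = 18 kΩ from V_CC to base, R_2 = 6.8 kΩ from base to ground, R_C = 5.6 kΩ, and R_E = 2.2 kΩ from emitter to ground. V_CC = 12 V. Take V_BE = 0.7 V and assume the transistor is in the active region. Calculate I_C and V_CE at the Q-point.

I_C ≈ 1.1 mA, V_CE ≈ 3 V

Thevenize the base divider: V_Th = V_CC·R_2/(R_1+R_2) = 12×6.8/24.8 = 3.29 V, R_Th = R_1‖R_2 = 4.94 kΩ.
Base-emitter loop: V_Th = I_B·R_Th + V_BE + (β+1)I_B·R_E, so I_B = (3.29 − 0.7) / (4.94 + 121×2.2) = 0.00955 mA.
I_C = β·I_B = 120×0.00955 = 1.15 mA, and I_E = (β+1)I_B = 1.16 mA.
V_CE = V_CC − I_C·R_C − I_E·R_E = 12 − 1.15×5.6 − 1.16×2.2 = 3.04 V.
V_CE = 3.04 V > 0.2 V confirms active-region operation.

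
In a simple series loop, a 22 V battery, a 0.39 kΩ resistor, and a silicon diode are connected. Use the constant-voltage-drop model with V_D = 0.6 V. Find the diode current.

KVL around the loop: 22 = V_D + I·R = 0.6 + I × 0.39 kΩ.
So I = (22 − 0.6) / 0.39 kΩ = 21.4 / 0.39 = 54.9 mA.

I ≈ 55 mA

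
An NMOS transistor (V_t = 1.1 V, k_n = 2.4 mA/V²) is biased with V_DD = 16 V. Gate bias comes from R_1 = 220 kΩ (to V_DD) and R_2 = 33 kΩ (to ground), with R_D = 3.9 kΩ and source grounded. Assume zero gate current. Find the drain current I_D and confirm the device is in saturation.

I_D ≈ 1.2 mA

V_G = V_DD·R_2/(R_1+R_2) = 16×33/253 = 2.09 V. With the source grounded, V_GS = V_G = 2.09 V.
Assume saturation: I_D = (k_n/2)(V_GS − V_t)² = (2.4/2)×(2.09 − 1.1)² = 1.2×0.987² = 1.17 mA.
V_DS = V_DD − I_D·R_D = 16 − 1.17×3.9 = 11.4 V.
Saturation requires V_DS ≥ V_GS − V_t = 0.987 V; 11.4 ≥ 0.987 ✓.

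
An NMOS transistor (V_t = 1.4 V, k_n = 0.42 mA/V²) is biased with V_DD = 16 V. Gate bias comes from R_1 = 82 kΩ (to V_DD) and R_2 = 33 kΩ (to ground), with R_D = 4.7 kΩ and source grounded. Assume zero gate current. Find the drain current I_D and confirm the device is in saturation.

V_G = V_DD·R_2/(R_1+R_2) = 16×33/115 = 4.59 V. With the source grounded, V_GS = V_G = 4.59 V.
Assume saturation: I_D = (k_n/2)(V_GS − V_t)² = (0.42/2)×(4.59 − 1.4)² = 0.21×3.19² = 2.14 mA.
V_DS = V_DD − I_D·R_D = 16 − 2.14×4.7 = 5.95 V.
Saturation requires V_DS ≥ V_GS − V_t = 3.19 V; 5.95 ≥ 3.19 ✓.

I_D ≈ 2.1 mA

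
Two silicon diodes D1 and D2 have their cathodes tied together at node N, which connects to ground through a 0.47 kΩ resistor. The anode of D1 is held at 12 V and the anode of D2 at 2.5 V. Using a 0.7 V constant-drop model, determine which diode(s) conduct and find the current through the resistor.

Only D1 conducts; I_R ≈ 24 mA

Assume both conduct. Then node N would need to be at both 12−0.7 = 11.3 V and 2.5−0.7 = 1.8 V, which is impossible.
Assume only D1 conducts: V_N = 12 − 0.7 = 11.3 V, so I_R = 11.3/0.47 = 24 mA.
Check D2: its anode-to-cathode voltage is 2.5 − 11.3 = -8.8 V < 0.7 V, so it is off. The assumption is consistent.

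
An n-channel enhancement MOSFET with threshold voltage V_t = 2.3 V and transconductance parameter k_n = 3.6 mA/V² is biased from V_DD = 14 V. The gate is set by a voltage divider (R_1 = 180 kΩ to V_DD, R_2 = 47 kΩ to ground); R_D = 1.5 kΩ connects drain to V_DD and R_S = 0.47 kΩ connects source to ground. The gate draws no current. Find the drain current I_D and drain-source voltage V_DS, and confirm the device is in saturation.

V_G = V_DD·R_2/(R_1+R_2) = 14×47/227 = 2.9 V.
Assume saturation: I_D = (k_n/2)(V_GS − V_t)² with V_GS = V_G − I_D·R_S = 2.9 − 0.47·I_D.
Substituting gives 0.398·I_D² − 2.01·I_D + 0.645 = 0, with roots I_D = 0.344 or 4.72 mA.
The root I_D = 4.72 mA gives V_GS = 0.681 V ≤ V_t, so take I_D = 0.344 mA.
Then V_GS = 2.74 V and V_DS = V_DD − I_D(R_D+R_S) = 14 − 0.344×1.97 = 13.3 V.
Saturation requires V_DS ≥ V_GS − V_t = 0.437 V; 13.3 ≥ 0.437 ✓.

I_D ≈ 0.34 mA, V_DS ≈ 13 V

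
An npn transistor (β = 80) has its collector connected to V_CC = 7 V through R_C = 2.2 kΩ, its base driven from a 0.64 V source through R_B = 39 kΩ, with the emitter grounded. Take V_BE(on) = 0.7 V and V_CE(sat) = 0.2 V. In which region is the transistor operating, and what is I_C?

V_BB = 0.64 V ≤ V_BE(on) = 0.7 V, so the base-emitter junction is not forward biased.
The transistor is in cutoff: I_B = I_C = 0.

cutoff; I_C ≈ 0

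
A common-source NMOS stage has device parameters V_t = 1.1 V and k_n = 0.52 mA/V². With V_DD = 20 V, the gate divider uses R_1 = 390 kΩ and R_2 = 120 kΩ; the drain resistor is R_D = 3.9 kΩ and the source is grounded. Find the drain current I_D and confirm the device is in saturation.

V_G = V_DD·R_2/(R_1+R_2) = 20×120/510 = 4.71 V. With the source grounded, V_GS = V_G = 4.71 V.
Assume saturation: I_D = (k_n/2)(V_GS − V_t)² = (0.52/2)×(4.71 − 1.1)² = 0.26×3.61² = 3.38 mA.
V_DS = V_DD − I_D·R_D = 20 − 3.38×3.9 = 6.82 V.
Saturation requires V_DS ≥ V_GS − V_t = 3.61 V; 6.82 ≥ 3.61 ✓.

I_D ≈ 3.4 mA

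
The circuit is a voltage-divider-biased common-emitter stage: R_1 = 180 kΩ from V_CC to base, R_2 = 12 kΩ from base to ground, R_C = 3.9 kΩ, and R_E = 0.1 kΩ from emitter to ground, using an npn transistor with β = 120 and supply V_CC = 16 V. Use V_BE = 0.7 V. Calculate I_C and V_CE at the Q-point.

Thevenize the base divider: V_Th = V_CC·R_2/(R_1+R_2) = 16×12/192 = 1 V, R_Th = R_1‖R_2 = 11.2 kΩ.
Base-emitter loop: V_Th = I_B·R_Th + V_BE + (β+1)I_B·R_E, so I_B = (1 − 0.7) / (11.2 + 121×0.1) = 0.0128 mA.
I_C = β·I_B = 120×0.0128 = 1.54 mA, and I_E = (β+1)I_B = 1.55 mA.
V_CE = V_CC − I_C·R_C − I_E·R_E = 16 − 1.54×3.9 − 1.55×0.1 = 9.83 V.
V_CE = 9.83 V > 0.2 V confirms active-region operation.

I_C ≈ 1.5 mA, V_CE ≈ 9.8 V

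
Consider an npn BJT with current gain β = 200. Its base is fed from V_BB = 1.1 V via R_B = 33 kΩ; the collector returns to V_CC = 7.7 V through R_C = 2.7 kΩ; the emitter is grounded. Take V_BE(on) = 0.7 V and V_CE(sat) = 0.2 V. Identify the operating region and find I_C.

Assume active. Base-emitter loop: I_B = (V_BB − V_BE)/R_B = (1.1 − 0.7)/33 = 0.0121 mA.
I_C = β·I_B = 200×0.0121 = 2.42 mA.
V_CE = V_CC − I_C·R_C = 7.7 − 2.42×2.7 = 1.15 V > V_CE(sat), so the active-region assumption holds.

active; I_C ≈ 2.4 mA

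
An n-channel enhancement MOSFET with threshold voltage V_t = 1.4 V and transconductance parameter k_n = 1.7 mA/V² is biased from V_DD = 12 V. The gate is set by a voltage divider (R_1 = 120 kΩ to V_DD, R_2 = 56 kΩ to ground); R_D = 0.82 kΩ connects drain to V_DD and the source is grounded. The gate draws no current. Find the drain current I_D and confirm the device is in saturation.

I_D ≈ 5 mA

V_G = V_DD·R_2/(R_1+R_2) = 12×56/176 = 3.82 V. With the source grounded, V_GS = V_G = 3.82 V.
Assume saturation: I_D = (k_n/2)(V_GS − V_t)² = (1.7/2)×(3.82 − 1.4)² = 0.85×2.42² = 4.97 mA.
V_DS = V_DD − I_D·R_D = 12 − 4.97×0.82 = 7.92 V.
Saturation requires V_DS ≥ V_GS − V_t = 2.42 V; 7.92 ≥ 2.42 ✓.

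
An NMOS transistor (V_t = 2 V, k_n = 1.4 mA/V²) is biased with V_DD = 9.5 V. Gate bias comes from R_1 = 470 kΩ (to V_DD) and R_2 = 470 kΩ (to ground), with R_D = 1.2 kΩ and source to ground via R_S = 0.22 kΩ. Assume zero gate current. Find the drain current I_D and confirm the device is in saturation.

V_G = V_DD·R_2/(R_1+R_2) = 9.5×470/940 = 4.75 V.
Assume saturation: I_D = (k_n/2)(V_GS − V_t)² with V_GS = V_G − I_D·R_S = 4.75 − 0.22·I_D.
Substituting gives 0.0339·I_D² − 1.85·I_D + 5.29 = 0, with roots I_D = 3.04 or 51.5 mA.
The root I_D = 51.5 mA gives V_GS = -6.58 V ≤ V_t, so take I_D = 3.04 mA.
Then V_GS = 4.08 V and V_DS = V_DD − I_D(R_D+R_S) = 9.5 − 3.04×1.42 = 5.19 V.
Saturation requires V_DS ≥ V_GS − V_t = 2.08 V; 5.19 ≥ 2.08 ✓.

I_D ≈ 3 mA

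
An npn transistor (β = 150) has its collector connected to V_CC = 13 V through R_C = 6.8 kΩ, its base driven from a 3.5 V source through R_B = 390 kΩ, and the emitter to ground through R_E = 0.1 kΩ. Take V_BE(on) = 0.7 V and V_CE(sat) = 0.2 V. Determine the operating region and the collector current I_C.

active; I_C ≈ 1 mA

Assume active. Base-emitter loop: I_B = (V_BB − V_BE)/(R_B + (β+1)R_E) = (3.5 − 0.7)/(390 + 151×0.1) = 0.00691 mA.
I_C = β·I_B = 150×0.00691 = 1.04 mA.
V_CE = V_CC − I_C·R_C − I_E·R_E = 13 − 1.04×6.8 − 1.04×0.1 = 5.85 V > V_CE(sat), so the active-region assumption holds.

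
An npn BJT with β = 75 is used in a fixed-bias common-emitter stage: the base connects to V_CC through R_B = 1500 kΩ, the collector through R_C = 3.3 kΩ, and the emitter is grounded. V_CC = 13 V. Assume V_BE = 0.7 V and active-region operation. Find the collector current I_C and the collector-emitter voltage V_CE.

I_C ≈ 0.62 mA, V_CE ≈ 11 V

Base loop: V_CC = I_B·R_B + V_BE, so I_B = (13 − 0.7)/1500 kΩ = 0.0082 mA.
In the active region I_C = β·I_B = 75 × 0.0082 = 0.615 mA.
Collector loop: V_CE = V_CC − I_C·R_C = 13 − 0.615×3.3 = 11 V.
Since V_CE = 11 V > V_CE(sat) ≈ 0.2 V, the transistor is in the active region as assumed.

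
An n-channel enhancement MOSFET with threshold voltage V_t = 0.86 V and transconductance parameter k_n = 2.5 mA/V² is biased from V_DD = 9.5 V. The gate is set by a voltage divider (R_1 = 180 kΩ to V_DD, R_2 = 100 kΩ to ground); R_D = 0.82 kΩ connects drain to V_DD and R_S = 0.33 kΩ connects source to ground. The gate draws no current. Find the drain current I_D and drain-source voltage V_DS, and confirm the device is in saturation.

V_G = V_DD·R_2/(R_1+R_2) = 9.5×100/280 = 3.39 V.
Assume saturation: I_D = (k_n/2)(V_GS − V_t)² with V_GS = V_G − I_D·R_S = 3.39 − 0.33·I_D.
Substituting gives 0.136·I_D² − 3.09·I_D + 8.02 = 0, with roots I_D = 2.99 or 19.7 mA.
The root I_D = 19.7 mA gives V_GS = -3.11 V ≤ V_t, so take I_D = 2.99 mA.
Then V_GS = 2.41 V and V_DS = V_DD − I_D(R_D+R_S) = 9.5 − 2.99×1.15 = 6.06 V.
Saturation requires V_DS ≥ V_GS − V_t = 1.55 V; 6.06 ≥ 1.55 ✓.

I_D ≈ 3 mA, V_DS ≈ 6.1 V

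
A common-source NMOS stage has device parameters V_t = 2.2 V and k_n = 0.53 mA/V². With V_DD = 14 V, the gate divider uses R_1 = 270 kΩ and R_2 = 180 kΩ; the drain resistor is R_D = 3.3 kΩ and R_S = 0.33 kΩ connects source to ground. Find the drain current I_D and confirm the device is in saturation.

V_G = V_DD·R_2/(R_1+R_2) = 14×180/450 = 5.6 V.
Assume saturation: I_D = (k_n/2)(V_GS − V_t)² with V_GS = V_G − I_D·R_S = 5.6 − 0.33·I_D.
Substituting gives 0.0289·I_D² − 1.59·I_D + 3.06 = 0, with roots I_D = 1.99 or 53.3 mA.
The root I_D = 53.3 mA gives V_GS = -12 V ≤ V_t, so take I_D = 1.99 mA.
Then V_GS = 4.94 V and V_DS = V_DD − I_D(R_D+R_S) = 14 − 1.99×3.63 = 6.77 V.
Saturation requires V_DS ≥ V_GS − V_t = 2.74 V; 6.77 ≥ 2.74 ✓.

I_D ≈ 2 mA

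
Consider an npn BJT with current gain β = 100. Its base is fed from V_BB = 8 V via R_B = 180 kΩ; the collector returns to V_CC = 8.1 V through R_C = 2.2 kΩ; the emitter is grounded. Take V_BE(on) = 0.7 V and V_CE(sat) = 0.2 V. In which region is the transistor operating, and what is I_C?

Assume active: I_B = (8 − 0.7)/180 = 0.0406 mA, giving I_C = β·I_B = 4.06 mA.
But then V_CE = 8.1 − 4.06×2.2 = -0.822 V < V_CE(sat) = 0.2 V — impossible in the active region.
So the transistor is saturated. With V_CE = 0.2 V, I_C = (V_CC − 0.2)/R_C = 7.9/2.2 = 3.59 mA.
Check: β·I_B = 4.06 mA > I_C = 3.59 mA, confirming saturation.

saturation; I_C ≈ 3.6 mA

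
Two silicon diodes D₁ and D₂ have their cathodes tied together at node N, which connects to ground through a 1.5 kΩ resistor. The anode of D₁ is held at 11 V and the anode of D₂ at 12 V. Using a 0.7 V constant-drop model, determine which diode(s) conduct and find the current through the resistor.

Only D₂ conducts; I_R ≈ 7.5 mA

Assume both conduct. Then node N would need to be at both 11−0.7 = 10.3 V and 12−0.7 = 11.3 V, which is impossible.
Assume only D₂ conducts: V_N = 12 − 0.7 = 11.3 V, so I_R = 11.3/1.5 = 7.53 mA.
Check D₁: its anode-to-cathode voltage is 11 − 11.3 = -0.3 V < 0.7 V, so it is off. The assumption is consistent.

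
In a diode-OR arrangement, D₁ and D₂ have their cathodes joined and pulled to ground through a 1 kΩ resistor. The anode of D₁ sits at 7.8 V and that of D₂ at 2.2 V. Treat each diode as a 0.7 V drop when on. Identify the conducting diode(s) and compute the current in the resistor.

Only D₁ conducts; I_R ≈ 7.1 mA

Assume both conduct. Then node N would need to be at both 7.8−0.7 = 7.1 V and 2.2−0.7 = 1.5 V, which is impossible.
Assume only D₁ conducts: V_N = 7.8 − 0.7 = 7.1 V, so I_R = 7.1/1 = 7.1 mA.
Check D₂: its anode-to-cathode voltage is 2.2 − 7.1 = -4.9 V < 0.7 V, so it is off. The assumption is consistent.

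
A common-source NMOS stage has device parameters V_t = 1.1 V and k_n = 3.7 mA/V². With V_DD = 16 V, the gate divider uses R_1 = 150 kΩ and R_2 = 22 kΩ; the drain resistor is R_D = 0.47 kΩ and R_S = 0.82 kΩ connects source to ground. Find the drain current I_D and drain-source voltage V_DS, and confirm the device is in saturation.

V_G = V_DD·R_2/(R_1+R_2) = 16×22/172 = 2.05 V.
Assume saturation: I_D = (k_n/2)(V_GS − V_t)² with V_GS = V_G − I_D·R_S = 2.05 − 0.82·I_D.
Substituting gives 1.24·I_D² − 3.87·I_D + 1.66 = 0, with roots I_D = 0.512 or 2.6 mA.
The root I_D = 2.6 mA gives V_GS = -0.0855 V ≤ V_t, so take I_D = 0.512 mA.
Then V_GS = 1.63 V and V_DS = V_DD − I_D(R_D+R_S) = 16 − 0.512×1.29 = 15.3 V.
Saturation requires V_DS ≥ V_GS − V_t = 0.526 V; 15.3 ≥ 0.526 ✓.

I_D ≈ 0.51 mA, V_DS ≈ 15 V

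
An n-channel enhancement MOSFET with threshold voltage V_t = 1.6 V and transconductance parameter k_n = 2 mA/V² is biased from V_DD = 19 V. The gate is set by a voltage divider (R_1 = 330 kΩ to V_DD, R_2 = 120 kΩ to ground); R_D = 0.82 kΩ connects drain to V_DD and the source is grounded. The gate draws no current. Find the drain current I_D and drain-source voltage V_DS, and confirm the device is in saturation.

I_D ≈ 12 mA, V_DS ≈ 9.1 V

V_G = V_DD·R_2/(R_1+R_2) = 19×120/450 = 5.07 V. With the source grounded, V_GS = V_G = 5.07 V.
Assume saturation: I_D = (k_n/2)(V_GS − V_t)² = (2/2)×(5.07 − 1.6)² = 1×3.47² = 12 mA.
V_DS = V_DD − I_D·R_D = 19 − 12×0.82 = 9.15 V.
Saturation requires V_DS ≥ V_GS − V_t = 3.47 V; 9.15 ≥ 3.47 ✓.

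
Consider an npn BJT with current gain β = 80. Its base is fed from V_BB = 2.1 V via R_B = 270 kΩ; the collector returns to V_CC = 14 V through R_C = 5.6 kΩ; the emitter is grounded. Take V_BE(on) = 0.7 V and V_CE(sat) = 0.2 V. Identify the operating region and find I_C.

active; I_C ≈ 0.41 mA

Assume active. Base-emitter loop: I_B = (V_BB − V_BE)/R_B = (2.1 − 0.7)/270 = 0.00519 mA.
I_C = β·I_B = 80×0.00519 = 0.415 mA.
V_CE = V_CC − I_C·R_C = 14 − 0.415×5.6 = 11.7 V > V_CE(sat), so the active-region assumption holds.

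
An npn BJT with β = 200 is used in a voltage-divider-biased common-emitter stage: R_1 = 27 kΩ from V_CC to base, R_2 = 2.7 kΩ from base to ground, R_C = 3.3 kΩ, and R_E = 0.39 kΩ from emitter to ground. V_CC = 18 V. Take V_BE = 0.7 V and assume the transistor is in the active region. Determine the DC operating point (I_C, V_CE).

Thevenize the base divider: V_Th = V_CC·R_2/(R_1+R_2) = 18×2.7/29.7 = 1.64 V, R_Th = R_1‖R_2 = 2.45 kΩ.
Base-emitter loop: V_Th = I_B·R_Th + V_BE + (β+1)I_B·R_E, so I_B = (1.64 − 0.7) / (2.45 + 201×0.39) = 0.0116 mA.
I_C = β·I_B = 200×0.0116 = 2.32 mA, and I_E = (β+1)I_B = 2.33 mA.
V_CE = V_CC − I_C·R_C − I_E·R_E = 18 − 2.32×3.3 − 2.33×0.39 = 9.45 V.
V_CE = 9.45 V > 0.2 V confirms active-region operation.

I_C ≈ 2.3 mA, V_CE ≈ 9.4 V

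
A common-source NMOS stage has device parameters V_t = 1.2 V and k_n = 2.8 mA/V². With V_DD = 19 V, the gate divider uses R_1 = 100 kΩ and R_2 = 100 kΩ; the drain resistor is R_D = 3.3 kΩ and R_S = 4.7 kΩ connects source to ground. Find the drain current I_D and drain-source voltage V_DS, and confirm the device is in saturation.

I_D ≈ 1.5 mA, V_DS ≈ 6.7 V

V_G = V_DD·R_2/(R_1+R_2) = 19×100/200 = 9.5 V.
Assume saturation: I_D = (k_n/2)(V_GS − V_t)² with V_GS = V_G − I_D·R_S = 9.5 − 4.7·I_D.
Substituting gives 30.9·I_D² − 110·I_D + 96.4 = 0, with roots I_D = 1.54 or 2.02 mA.
The root I_D = 2.02 mA gives V_GS = -0.00168 V ≤ V_t, so take I_D = 1.54 mA.
Then V_GS = 2.25 V and V_DS = V_DD − I_D(R_D+R_S) = 19 − 1.54×8 = 6.66 V.
Saturation requires V_DS ≥ V_GS − V_t = 1.05 V; 6.66 ≥ 1.05 ✓.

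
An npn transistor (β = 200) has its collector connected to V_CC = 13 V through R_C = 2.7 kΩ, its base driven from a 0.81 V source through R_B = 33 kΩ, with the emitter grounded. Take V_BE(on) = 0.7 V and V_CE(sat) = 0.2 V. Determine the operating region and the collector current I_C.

Assume active. Base-emitter loop: I_B = (V_BB − V_BE)/R_B = (0.81 − 0.7)/33 = 0.00333 mA.
I_C = β·I_B = 200×0.00333 = 0.667 mA.
V_CE = V_CC − I_C·R_C = 13 − 0.667×2.7 = 11.2 V > V_CE(sat), so the active-region assumption holds.

active; I_C ≈ 0.67 mA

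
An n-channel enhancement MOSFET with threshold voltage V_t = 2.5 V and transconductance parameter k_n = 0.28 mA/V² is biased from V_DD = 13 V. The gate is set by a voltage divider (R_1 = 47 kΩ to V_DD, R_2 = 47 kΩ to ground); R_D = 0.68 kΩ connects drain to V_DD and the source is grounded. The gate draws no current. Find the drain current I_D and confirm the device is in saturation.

V_G = V_DD·R_2/(R_1+R_2) = 13×47/94 = 6.5 V. With the source grounded, V_GS = V_G = 6.5 V.
Assume saturation: I_D = (k_n/2)(V_GS − V_t)² = (0.28/2)×(6.5 − 2.5)² = 0.14×4² = 2.24 mA.
V_DS = V_DD − I_D·R_D = 13 − 2.24×0.68 = 11.5 V.
Saturation requires V_DS ≥ V_GS − V_t = 4 V; 11.5 ≥ 4 ✓.

I_D ≈ 2.2 mA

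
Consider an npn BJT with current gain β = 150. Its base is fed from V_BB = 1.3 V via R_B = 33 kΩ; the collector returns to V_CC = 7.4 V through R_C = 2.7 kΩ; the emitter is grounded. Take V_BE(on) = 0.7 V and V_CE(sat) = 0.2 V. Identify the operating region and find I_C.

Assume active: I_B = (1.3 − 0.7)/33 = 0.0182 mA, giving I_C = β·I_B = 2.73 mA.
But then V_CE = 7.4 − 2.73×2.7 = 0.0364 V < V_CE(sat) = 0.2 V — impossible in the active region.
So the transistor is saturated. With V_CE = 0.2 V, I_C = (V_CC − 0.2)/R_C = 7.2/2.7 = 2.67 mA.
Check: β·I_B = 2.73 mA > I_C = 2.67 mA, confirming saturation.

saturation; I_C ≈ 2.7 mA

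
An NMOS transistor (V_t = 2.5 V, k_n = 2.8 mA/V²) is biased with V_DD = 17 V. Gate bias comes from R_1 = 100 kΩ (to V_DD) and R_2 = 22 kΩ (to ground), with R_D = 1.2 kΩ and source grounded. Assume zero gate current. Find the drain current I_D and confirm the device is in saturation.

I_D ≈ 0.45 mA

V_G = V_DD·R_2/(R_1+R_2) = 17×22/122 = 3.07 V. With the source grounded, V_GS = V_G = 3.07 V.
Assume saturation: I_D = (k_n/2)(V_GS − V_t)² = (2.8/2)×(3.07 − 2.5)² = 1.4×0.566² = 0.448 mA.
V_DS = V_DD − I_D·R_D = 17 − 0.448×1.2 = 16.5 V.
Saturation requires V_DS ≥ V_GS − V_t = 0.566 V; 16.5 ≥ 0.566 ✓.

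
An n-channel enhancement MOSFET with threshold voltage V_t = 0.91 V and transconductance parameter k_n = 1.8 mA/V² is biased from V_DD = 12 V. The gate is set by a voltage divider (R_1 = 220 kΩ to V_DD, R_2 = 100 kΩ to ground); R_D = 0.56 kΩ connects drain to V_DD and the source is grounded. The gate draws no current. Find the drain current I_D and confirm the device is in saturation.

I_D ≈ 7.3 mA

V_G = V_DD·R_2/(R_1+R_2) = 12×100/320 = 3.75 V. With the source grounded, V_GS = V_G = 3.75 V.
Assume saturation: I_D = (k_n/2)(V_GS − V_t)² = (1.8/2)×(3.75 − 0.91)² = 0.9×2.84² = 7.26 mA.
V_DS = V_DD − I_D·R_D = 12 − 7.26×0.56 = 7.93 V.
Saturation requires V_DS ≥ V_GS − V_t = 2.84 V; 7.93 ≥ 2.84 ✓.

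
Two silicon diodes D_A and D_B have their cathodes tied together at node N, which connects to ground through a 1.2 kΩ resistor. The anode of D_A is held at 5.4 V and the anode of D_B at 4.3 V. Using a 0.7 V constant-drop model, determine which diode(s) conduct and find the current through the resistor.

Only D_A conducts; I_R ≈ 3.9 mA

Assume both conduct. Then node N would need to be at both 5.4−0.7 = 4.7 V and 4.3−0.7 = 3.6 V, which is impossible.
Assume only D_A conducts: V_N = 5.4 − 0.7 = 4.7 V, so I_R = 4.7/1.2 = 3.92 mA.
Check D_B: its anode-to-cathode voltage is 4.3 − 4.7 = -0.4 V < 0.7 V, so it is off. The assumption is consistent.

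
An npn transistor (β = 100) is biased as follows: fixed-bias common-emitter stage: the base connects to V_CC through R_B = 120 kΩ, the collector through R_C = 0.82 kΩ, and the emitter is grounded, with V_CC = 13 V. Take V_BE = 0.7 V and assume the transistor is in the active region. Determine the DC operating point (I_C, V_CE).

Base loop: V_CC = I_B·R_B + V_BE, so I_B = (13 − 0.7)/120 kΩ = 0.103 mA.
In the active region I_C = β·I_B = 100 × 0.103 = 10.2 mA.
Collector loop: V_CE = V_CC − I_C·R_C = 13 − 10.2×0.82 = 4.6 V.
Since V_CE = 4.6 V > V_CE(sat) ≈ 0.2 V, the transistor is in the active region as assumed.

I_C ≈ 10 mA, V_CE ≈ 4.6 V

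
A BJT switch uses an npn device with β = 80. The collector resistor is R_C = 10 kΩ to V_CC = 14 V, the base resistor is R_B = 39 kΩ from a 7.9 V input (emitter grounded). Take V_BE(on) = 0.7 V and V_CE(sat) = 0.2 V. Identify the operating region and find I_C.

saturation; I_C ≈ 1.4 mA

Assume active: I_B = (7.9 − 0.7)/39 = 0.185 mA, giving I_C = β·I_B = 14.8 mA.
But then V_CE = 14 − 14.8×10 = -134 V < V_CE(sat) = 0.2 V — impossible in the active region.
So the transistor is saturated. With V_CE = 0.2 V, I_C = (V_CC − 0.2)/R_C = 13.8/10 = 1.38 mA.
Check: β·I_B = 14.8 mA > I_C = 1.38 mA, confirming saturation.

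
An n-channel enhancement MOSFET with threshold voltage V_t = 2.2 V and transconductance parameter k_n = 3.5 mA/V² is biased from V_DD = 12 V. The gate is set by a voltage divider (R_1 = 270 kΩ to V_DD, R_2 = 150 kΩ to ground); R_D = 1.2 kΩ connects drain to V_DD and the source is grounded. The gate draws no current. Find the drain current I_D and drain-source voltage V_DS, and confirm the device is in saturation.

I_D ≈ 7.6 mA, V_DS ≈ 2.9 V

V_G = V_DD·R_2/(R_1+R_2) = 12×150/420 = 4.29 V. With the source grounded, V_GS = V_G = 4.29 V.
Assume saturation: I_D = (k_n/2)(V_GS − V_t)² = (3.5/2)×(4.29 − 2.2)² = 1.75×2.09² = 7.61 mA.
V_DS = V_DD − I_D·R_D = 12 − 7.61×1.2 = 2.86 V.
Saturation requires V_DS ≥ V_GS − V_t = 2.09 V; 2.86 ≥ 2.09 ✓.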